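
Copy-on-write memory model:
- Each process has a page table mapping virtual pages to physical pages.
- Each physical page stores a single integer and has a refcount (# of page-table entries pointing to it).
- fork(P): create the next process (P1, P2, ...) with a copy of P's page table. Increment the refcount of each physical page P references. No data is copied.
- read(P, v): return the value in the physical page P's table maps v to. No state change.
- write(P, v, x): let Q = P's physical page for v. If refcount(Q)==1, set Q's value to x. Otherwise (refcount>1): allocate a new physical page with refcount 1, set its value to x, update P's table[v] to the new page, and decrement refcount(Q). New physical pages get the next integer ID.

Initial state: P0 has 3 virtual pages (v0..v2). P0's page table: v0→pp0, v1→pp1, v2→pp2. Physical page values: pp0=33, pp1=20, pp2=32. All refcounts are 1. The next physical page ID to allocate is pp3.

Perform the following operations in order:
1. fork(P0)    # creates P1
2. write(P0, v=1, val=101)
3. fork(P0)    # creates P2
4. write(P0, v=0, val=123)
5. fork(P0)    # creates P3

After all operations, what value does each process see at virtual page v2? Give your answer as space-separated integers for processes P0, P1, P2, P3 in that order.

Op 1: fork(P0) -> P1. 3 ppages; refcounts: pp0:2 pp1:2 pp2:2
Op 2: write(P0, v1, 101). refcount(pp1)=2>1 -> COPY to pp3. 4 ppages; refcounts: pp0:2 pp1:1 pp2:2 pp3:1
Op 3: fork(P0) -> P2. 4 ppages; refcounts: pp0:3 pp1:1 pp2:3 pp3:2
Op 4: write(P0, v0, 123). refcount(pp0)=3>1 -> COPY to pp4. 5 ppages; refcounts: pp0:2 pp1:1 pp2:3 pp3:2 pp4:1
Op 5: fork(P0) -> P3. 5 ppages; refcounts: pp0:2 pp1:1 pp2:4 pp3:3 pp4:2
P0: v2 -> pp2 = 32
P1: v2 -> pp2 = 32
P2: v2 -> pp2 = 32
P3: v2 -> pp2 = 32

Answer: 32 32 32 32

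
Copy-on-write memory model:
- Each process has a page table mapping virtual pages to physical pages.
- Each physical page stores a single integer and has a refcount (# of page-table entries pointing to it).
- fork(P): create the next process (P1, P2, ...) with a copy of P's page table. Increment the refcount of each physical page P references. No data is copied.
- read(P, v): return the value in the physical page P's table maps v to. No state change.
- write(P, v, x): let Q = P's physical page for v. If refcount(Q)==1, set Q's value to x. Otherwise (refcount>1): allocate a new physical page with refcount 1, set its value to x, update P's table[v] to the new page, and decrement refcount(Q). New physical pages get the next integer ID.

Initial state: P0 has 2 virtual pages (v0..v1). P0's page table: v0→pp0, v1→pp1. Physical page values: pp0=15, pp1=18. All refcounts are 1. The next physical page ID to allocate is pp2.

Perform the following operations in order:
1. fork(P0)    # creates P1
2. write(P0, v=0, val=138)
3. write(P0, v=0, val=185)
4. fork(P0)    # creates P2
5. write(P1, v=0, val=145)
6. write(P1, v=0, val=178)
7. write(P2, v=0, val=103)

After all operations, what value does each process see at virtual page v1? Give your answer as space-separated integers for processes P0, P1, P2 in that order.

Answer: 18 18 18

Derivation:
Op 1: fork(P0) -> P1. 2 ppages; refcounts: pp0:2 pp1:2
Op 2: write(P0, v0, 138). refcount(pp0)=2>1 -> COPY to pp2. 3 ppages; refcounts: pp0:1 pp1:2 pp2:1
Op 3: write(P0, v0, 185). refcount(pp2)=1 -> write in place. 3 ppages; refcounts: pp0:1 pp1:2 pp2:1
Op 4: fork(P0) -> P2. 3 ppages; refcounts: pp0:1 pp1:3 pp2:2
Op 5: write(P1, v0, 145). refcount(pp0)=1 -> write in place. 3 ppages; refcounts: pp0:1 pp1:3 pp2:2
Op 6: write(P1, v0, 178). refcount(pp0)=1 -> write in place. 3 ppages; refcounts: pp0:1 pp1:3 pp2:2
Op 7: write(P2, v0, 103). refcount(pp2)=2>1 -> COPY to pp3. 4 ppages; refcounts: pp0:1 pp1:3 pp2:1 pp3:1
P0: v1 -> pp1 = 18
P1: v1 -> pp1 = 18
P2: v1 -> pp1 = 18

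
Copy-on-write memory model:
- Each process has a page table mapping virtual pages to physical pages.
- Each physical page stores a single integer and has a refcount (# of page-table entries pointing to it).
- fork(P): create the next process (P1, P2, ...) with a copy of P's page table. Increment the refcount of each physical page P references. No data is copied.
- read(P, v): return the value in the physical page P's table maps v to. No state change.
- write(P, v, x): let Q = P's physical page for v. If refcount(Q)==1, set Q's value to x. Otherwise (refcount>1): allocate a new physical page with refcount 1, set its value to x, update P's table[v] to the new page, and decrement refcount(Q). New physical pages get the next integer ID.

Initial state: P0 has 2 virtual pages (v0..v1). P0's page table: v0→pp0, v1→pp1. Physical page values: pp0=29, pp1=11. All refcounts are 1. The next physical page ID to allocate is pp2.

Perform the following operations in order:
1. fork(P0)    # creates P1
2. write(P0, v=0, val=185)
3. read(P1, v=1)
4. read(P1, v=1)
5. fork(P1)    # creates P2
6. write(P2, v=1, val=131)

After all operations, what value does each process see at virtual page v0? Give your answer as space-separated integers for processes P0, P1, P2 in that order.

Answer: 185 29 29

Derivation:
Op 1: fork(P0) -> P1. 2 ppages; refcounts: pp0:2 pp1:2
Op 2: write(P0, v0, 185). refcount(pp0)=2>1 -> COPY to pp2. 3 ppages; refcounts: pp0:1 pp1:2 pp2:1
Op 3: read(P1, v1) -> 11. No state change.
Op 4: read(P1, v1) -> 11. No state change.
Op 5: fork(P1) -> P2. 3 ppages; refcounts: pp0:2 pp1:3 pp2:1
Op 6: write(P2, v1, 131). refcount(pp1)=3>1 -> COPY to pp3. 4 ppages; refcounts: pp0:2 pp1:2 pp2:1 pp3:1
P0: v0 -> pp2 = 185
P1: v0 -> pp0 = 29
P2: v0 -> pp0 = 29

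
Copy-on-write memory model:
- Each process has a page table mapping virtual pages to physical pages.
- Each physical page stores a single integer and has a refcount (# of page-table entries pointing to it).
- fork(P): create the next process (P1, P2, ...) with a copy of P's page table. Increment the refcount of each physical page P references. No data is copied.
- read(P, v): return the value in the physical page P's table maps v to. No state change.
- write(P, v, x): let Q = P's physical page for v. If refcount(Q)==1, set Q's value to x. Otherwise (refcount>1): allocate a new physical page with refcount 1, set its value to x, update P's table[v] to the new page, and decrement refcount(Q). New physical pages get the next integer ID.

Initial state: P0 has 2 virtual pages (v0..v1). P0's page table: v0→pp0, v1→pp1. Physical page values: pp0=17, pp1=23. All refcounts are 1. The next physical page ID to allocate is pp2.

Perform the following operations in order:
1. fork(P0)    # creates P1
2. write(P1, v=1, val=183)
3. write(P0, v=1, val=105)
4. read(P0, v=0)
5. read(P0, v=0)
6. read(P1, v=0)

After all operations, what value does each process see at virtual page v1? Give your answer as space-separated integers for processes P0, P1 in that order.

Answer: 105 183

Derivation:
Op 1: fork(P0) -> P1. 2 ppages; refcounts: pp0:2 pp1:2
Op 2: write(P1, v1, 183). refcount(pp1)=2>1 -> COPY to pp2. 3 ppages; refcounts: pp0:2 pp1:1 pp2:1
Op 3: write(P0, v1, 105). refcount(pp1)=1 -> write in place. 3 ppages; refcounts: pp0:2 pp1:1 pp2:1
Op 4: read(P0, v0) -> 17. No state change.
Op 5: read(P0, v0) -> 17. No state change.
Op 6: read(P1, v0) -> 17. No state change.
P0: v1 -> pp1 = 105
P1: v1 -> pp2 = 183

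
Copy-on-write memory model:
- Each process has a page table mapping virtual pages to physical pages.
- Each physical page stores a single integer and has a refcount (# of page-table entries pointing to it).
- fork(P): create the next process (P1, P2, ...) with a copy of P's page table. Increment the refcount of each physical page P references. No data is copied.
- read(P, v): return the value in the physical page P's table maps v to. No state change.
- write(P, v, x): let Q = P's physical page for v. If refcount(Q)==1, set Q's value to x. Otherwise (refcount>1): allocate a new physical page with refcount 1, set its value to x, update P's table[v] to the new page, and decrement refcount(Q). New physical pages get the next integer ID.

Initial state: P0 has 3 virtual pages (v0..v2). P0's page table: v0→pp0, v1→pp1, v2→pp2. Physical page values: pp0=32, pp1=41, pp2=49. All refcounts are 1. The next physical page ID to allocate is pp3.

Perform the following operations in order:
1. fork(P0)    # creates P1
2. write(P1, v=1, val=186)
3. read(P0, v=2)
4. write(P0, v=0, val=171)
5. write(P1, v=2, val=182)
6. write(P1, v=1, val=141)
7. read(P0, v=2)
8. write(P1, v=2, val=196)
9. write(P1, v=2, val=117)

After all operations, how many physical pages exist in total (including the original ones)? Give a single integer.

Op 1: fork(P0) -> P1. 3 ppages; refcounts: pp0:2 pp1:2 pp2:2
Op 2: write(P1, v1, 186). refcount(pp1)=2>1 -> COPY to pp3. 4 ppages; refcounts: pp0:2 pp1:1 pp2:2 pp3:1
Op 3: read(P0, v2) -> 49. No state change.
Op 4: write(P0, v0, 171). refcount(pp0)=2>1 -> COPY to pp4. 5 ppages; refcounts: pp0:1 pp1:1 pp2:2 pp3:1 pp4:1
Op 5: write(P1, v2, 182). refcount(pp2)=2>1 -> COPY to pp5. 6 ppages; refcounts: pp0:1 pp1:1 pp2:1 pp3:1 pp4:1 pp5:1
Op 6: write(P1, v1, 141). refcount(pp3)=1 -> write in place. 6 ppages; refcounts: pp0:1 pp1:1 pp2:1 pp3:1 pp4:1 pp5:1
Op 7: read(P0, v2) -> 49. No state change.
Op 8: write(P1, v2, 196). refcount(pp5)=1 -> write in place. 6 ppages; refcounts: pp0:1 pp1:1 pp2:1 pp3:1 pp4:1 pp5:1
Op 9: write(P1, v2, 117). refcount(pp5)=1 -> write in place. 6 ppages; refcounts: pp0:1 pp1:1 pp2:1 pp3:1 pp4:1 pp5:1

Answer: 6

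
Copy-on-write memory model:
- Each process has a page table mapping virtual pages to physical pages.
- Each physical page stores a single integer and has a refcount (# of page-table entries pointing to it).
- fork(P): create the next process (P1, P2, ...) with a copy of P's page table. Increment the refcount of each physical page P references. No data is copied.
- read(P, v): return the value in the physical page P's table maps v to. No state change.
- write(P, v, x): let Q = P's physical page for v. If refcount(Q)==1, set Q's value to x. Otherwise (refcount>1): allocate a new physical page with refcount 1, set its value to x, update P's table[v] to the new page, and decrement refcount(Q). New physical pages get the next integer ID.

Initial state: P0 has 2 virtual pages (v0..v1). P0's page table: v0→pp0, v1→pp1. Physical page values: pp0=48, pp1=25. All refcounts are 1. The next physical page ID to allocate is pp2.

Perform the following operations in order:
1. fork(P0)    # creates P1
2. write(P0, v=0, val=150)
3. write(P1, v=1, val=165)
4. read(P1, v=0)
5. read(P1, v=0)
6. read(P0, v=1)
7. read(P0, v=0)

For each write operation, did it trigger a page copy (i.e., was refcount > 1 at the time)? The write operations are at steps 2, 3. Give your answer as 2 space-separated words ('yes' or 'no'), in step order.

Op 1: fork(P0) -> P1. 2 ppages; refcounts: pp0:2 pp1:2
Op 2: write(P0, v0, 150). refcount(pp0)=2>1 -> COPY to pp2. 3 ppages; refcounts: pp0:1 pp1:2 pp2:1
Op 3: write(P1, v1, 165). refcount(pp1)=2>1 -> COPY to pp3. 4 ppages; refcounts: pp0:1 pp1:1 pp2:1 pp3:1
Op 4: read(P1, v0) -> 48. No state change.
Op 5: read(P1, v0) -> 48. No state change.
Op 6: read(P0, v1) -> 25. No state change.
Op 7: read(P0, v0) -> 150. No state change.

yes yes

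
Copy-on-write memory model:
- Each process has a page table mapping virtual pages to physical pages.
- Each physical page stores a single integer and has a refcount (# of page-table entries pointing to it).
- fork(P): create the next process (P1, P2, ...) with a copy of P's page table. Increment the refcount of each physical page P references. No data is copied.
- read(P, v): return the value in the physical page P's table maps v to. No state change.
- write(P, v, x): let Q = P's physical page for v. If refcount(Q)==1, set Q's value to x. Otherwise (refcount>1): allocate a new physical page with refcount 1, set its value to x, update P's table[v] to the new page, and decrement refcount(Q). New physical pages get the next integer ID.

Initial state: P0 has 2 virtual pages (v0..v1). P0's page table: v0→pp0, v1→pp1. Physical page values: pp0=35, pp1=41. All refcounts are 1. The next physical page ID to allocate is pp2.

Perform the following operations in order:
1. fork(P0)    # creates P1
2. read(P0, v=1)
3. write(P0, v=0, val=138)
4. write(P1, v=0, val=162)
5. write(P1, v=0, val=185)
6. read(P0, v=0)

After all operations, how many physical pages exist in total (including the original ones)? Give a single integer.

Answer: 3

Derivation:
Op 1: fork(P0) -> P1. 2 ppages; refcounts: pp0:2 pp1:2
Op 2: read(P0, v1) -> 41. No state change.
Op 3: write(P0, v0, 138). refcount(pp0)=2>1 -> COPY to pp2. 3 ppages; refcounts: pp0:1 pp1:2 pp2:1
Op 4: write(P1, v0, 162). refcount(pp0)=1 -> write in place. 3 ppages; refcounts: pp0:1 pp1:2 pp2:1
Op 5: write(P1, v0, 185). refcount(pp0)=1 -> write in place. 3 ppages; refcounts: pp0:1 pp1:2 pp2:1
Op 6: read(P0, v0) -> 138. No state change.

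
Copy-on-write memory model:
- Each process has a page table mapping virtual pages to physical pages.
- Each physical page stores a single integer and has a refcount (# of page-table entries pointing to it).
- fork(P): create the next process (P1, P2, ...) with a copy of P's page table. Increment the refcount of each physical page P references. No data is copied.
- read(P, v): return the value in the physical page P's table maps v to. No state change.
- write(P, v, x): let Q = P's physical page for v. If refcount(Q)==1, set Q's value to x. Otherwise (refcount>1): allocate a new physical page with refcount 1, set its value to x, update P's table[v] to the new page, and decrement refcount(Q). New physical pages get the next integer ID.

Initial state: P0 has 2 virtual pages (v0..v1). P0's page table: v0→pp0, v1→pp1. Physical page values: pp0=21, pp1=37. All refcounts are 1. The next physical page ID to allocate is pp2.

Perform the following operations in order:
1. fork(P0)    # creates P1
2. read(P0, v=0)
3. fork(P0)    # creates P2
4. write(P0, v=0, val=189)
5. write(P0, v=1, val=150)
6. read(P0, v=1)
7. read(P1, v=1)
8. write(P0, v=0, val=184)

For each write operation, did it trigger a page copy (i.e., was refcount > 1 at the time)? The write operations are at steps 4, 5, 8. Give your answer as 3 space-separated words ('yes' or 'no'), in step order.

Op 1: fork(P0) -> P1. 2 ppages; refcounts: pp0:2 pp1:2
Op 2: read(P0, v0) -> 21. No state change.
Op 3: fork(P0) -> P2. 2 ppages; refcounts: pp0:3 pp1:3
Op 4: write(P0, v0, 189). refcount(pp0)=3>1 -> COPY to pp2. 3 ppages; refcounts: pp0:2 pp1:3 pp2:1
Op 5: write(P0, v1, 150). refcount(pp1)=3>1 -> COPY to pp3. 4 ppages; refcounts: pp0:2 pp1:2 pp2:1 pp3:1
Op 6: read(P0, v1) -> 150. No state change.
Op 7: read(P1, v1) -> 37. No state change.
Op 8: write(P0, v0, 184). refcount(pp2)=1 -> write in place. 4 ppages; refcounts: pp0:2 pp1:2 pp2:1 pp3:1

yes yes no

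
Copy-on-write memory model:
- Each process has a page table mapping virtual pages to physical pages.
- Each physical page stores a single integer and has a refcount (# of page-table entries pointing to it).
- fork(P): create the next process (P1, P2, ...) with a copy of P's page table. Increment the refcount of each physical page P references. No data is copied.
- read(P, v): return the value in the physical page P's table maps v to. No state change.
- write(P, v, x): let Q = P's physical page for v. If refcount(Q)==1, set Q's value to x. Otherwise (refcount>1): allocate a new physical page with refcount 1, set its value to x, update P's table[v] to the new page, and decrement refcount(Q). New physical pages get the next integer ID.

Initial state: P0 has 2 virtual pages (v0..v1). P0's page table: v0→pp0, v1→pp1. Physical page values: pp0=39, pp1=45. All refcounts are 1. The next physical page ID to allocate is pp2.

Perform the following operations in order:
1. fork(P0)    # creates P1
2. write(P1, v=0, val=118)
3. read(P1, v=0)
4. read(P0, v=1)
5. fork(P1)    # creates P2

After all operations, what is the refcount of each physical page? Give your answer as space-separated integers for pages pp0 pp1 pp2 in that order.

Op 1: fork(P0) -> P1. 2 ppages; refcounts: pp0:2 pp1:2
Op 2: write(P1, v0, 118). refcount(pp0)=2>1 -> COPY to pp2. 3 ppages; refcounts: pp0:1 pp1:2 pp2:1
Op 3: read(P1, v0) -> 118. No state change.
Op 4: read(P0, v1) -> 45. No state change.
Op 5: fork(P1) -> P2. 3 ppages; refcounts: pp0:1 pp1:3 pp2:2

Answer: 1 3 2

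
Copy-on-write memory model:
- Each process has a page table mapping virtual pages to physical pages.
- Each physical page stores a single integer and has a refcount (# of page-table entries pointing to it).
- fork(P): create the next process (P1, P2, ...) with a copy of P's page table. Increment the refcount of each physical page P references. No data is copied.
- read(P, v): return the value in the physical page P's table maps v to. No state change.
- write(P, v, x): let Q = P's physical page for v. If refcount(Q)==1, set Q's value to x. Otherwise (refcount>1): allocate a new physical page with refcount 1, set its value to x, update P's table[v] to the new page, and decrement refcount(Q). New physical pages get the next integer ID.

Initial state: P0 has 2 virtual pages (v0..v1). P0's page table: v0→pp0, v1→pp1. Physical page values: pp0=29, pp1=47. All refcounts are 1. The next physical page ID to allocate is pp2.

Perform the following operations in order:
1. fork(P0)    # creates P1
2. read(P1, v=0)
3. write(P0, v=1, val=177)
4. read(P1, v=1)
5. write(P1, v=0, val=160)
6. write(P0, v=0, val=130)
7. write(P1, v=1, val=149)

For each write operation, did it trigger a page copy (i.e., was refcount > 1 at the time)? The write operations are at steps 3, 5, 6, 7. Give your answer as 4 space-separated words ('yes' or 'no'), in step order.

Op 1: fork(P0) -> P1. 2 ppages; refcounts: pp0:2 pp1:2
Op 2: read(P1, v0) -> 29. No state change.
Op 3: write(P0, v1, 177). refcount(pp1)=2>1 -> COPY to pp2. 3 ppages; refcounts: pp0:2 pp1:1 pp2:1
Op 4: read(P1, v1) -> 47. No state change.
Op 5: write(P1, v0, 160). refcount(pp0)=2>1 -> COPY to pp3. 4 ppages; refcounts: pp0:1 pp1:1 pp2:1 pp3:1
Op 6: write(P0, v0, 130). refcount(pp0)=1 -> write in place. 4 ppages; refcounts: pp0:1 pp1:1 pp2:1 pp3:1
Op 7: write(P1, v1, 149). refcount(pp1)=1 -> write in place. 4 ppages; refcounts: pp0:1 pp1:1 pp2:1 pp3:1

yes yes no no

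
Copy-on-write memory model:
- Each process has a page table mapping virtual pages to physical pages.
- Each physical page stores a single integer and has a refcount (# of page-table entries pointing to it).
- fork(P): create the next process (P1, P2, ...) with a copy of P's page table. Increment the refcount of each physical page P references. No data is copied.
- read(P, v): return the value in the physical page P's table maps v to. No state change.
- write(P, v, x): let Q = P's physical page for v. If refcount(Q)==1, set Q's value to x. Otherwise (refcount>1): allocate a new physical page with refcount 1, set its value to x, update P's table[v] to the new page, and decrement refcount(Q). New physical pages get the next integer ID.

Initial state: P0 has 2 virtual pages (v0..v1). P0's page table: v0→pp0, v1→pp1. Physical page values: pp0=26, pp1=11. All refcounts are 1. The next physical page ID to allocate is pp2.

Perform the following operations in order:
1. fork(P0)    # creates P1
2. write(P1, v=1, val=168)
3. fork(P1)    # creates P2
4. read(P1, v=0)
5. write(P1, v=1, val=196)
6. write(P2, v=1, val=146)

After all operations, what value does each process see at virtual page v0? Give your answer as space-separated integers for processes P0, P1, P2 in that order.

Answer: 26 26 26

Derivation:
Op 1: fork(P0) -> P1. 2 ppages; refcounts: pp0:2 pp1:2
Op 2: write(P1, v1, 168). refcount(pp1)=2>1 -> COPY to pp2. 3 ppages; refcounts: pp0:2 pp1:1 pp2:1
Op 3: fork(P1) -> P2. 3 ppages; refcounts: pp0:3 pp1:1 pp2:2
Op 4: read(P1, v0) -> 26. No state change.
Op 5: write(P1, v1, 196). refcount(pp2)=2>1 -> COPY to pp3. 4 ppages; refcounts: pp0:3 pp1:1 pp2:1 pp3:1
Op 6: write(P2, v1, 146). refcount(pp2)=1 -> write in place. 4 ppages; refcounts: pp0:3 pp1:1 pp2:1 pp3:1
P0: v0 -> pp0 = 26
P1: v0 -> pp0 = 26
P2: v0 -> pp0 = 26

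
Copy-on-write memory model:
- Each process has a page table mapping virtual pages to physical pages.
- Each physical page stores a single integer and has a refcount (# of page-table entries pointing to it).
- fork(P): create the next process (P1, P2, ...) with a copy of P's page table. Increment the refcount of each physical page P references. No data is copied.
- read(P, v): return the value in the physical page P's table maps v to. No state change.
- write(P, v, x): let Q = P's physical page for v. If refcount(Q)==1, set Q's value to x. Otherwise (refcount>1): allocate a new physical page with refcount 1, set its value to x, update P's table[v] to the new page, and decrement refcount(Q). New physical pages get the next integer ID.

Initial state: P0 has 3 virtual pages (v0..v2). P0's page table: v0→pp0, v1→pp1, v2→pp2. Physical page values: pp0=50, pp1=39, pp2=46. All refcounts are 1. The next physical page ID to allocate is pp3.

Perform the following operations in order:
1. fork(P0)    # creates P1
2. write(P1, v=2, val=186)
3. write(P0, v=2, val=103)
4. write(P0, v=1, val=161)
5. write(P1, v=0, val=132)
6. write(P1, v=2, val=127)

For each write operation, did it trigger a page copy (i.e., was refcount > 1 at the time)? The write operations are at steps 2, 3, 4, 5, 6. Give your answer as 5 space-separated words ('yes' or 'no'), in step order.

Op 1: fork(P0) -> P1. 3 ppages; refcounts: pp0:2 pp1:2 pp2:2
Op 2: write(P1, v2, 186). refcount(pp2)=2>1 -> COPY to pp3. 4 ppages; refcounts: pp0:2 pp1:2 pp2:1 pp3:1
Op 3: write(P0, v2, 103). refcount(pp2)=1 -> write in place. 4 ppages; refcounts: pp0:2 pp1:2 pp2:1 pp3:1
Op 4: write(P0, v1, 161). refcount(pp1)=2>1 -> COPY to pp4. 5 ppages; refcounts: pp0:2 pp1:1 pp2:1 pp3:1 pp4:1
Op 5: write(P1, v0, 132). refcount(pp0)=2>1 -> COPY to pp5. 6 ppages; refcounts: pp0:1 pp1:1 pp2:1 pp3:1 pp4:1 pp5:1
Op 6: write(P1, v2, 127). refcount(pp3)=1 -> write in place. 6 ppages; refcounts: pp0:1 pp1:1 pp2:1 pp3:1 pp4:1 pp5:1

yes no yes yes no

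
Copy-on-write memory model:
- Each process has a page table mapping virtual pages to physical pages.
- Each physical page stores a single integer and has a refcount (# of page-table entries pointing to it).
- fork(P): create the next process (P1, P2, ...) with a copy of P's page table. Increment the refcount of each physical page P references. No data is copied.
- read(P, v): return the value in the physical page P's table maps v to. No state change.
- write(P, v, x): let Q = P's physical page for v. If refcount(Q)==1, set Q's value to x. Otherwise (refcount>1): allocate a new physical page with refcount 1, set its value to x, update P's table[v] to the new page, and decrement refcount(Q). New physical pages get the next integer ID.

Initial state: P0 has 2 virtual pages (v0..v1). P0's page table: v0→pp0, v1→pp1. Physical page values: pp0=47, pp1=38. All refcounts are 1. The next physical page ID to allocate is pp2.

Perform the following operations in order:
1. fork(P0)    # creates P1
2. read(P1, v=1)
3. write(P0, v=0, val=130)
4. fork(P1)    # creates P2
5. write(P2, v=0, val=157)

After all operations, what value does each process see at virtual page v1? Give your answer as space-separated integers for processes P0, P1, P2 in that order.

Answer: 38 38 38

Derivation:
Op 1: fork(P0) -> P1. 2 ppages; refcounts: pp0:2 pp1:2
Op 2: read(P1, v1) -> 38. No state change.
Op 3: write(P0, v0, 130). refcount(pp0)=2>1 -> COPY to pp2. 3 ppages; refcounts: pp0:1 pp1:2 pp2:1
Op 4: fork(P1) -> P2. 3 ppages; refcounts: pp0:2 pp1:3 pp2:1
Op 5: write(P2, v0, 157). refcount(pp0)=2>1 -> COPY to pp3. 4 ppages; refcounts: pp0:1 pp1:3 pp2:1 pp3:1
P0: v1 -> pp1 = 38
P1: v1 -> pp1 = 38
P2: v1 -> pp1 = 38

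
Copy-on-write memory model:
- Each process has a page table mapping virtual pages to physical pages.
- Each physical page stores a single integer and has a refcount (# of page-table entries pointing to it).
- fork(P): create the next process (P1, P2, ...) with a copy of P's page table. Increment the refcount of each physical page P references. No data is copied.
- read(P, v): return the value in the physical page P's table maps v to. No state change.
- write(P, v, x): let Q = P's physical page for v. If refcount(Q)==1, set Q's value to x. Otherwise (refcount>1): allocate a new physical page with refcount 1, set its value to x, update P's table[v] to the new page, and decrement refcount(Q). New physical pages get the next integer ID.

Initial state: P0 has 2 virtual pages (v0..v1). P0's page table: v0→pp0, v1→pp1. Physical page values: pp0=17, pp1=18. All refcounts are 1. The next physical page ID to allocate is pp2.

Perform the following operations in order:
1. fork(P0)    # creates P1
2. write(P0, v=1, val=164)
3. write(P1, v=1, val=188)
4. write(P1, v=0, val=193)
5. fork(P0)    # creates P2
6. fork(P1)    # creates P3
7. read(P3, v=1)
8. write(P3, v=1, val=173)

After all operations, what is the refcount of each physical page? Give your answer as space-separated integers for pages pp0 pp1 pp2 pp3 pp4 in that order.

Answer: 2 1 2 2 1

Derivation:
Op 1: fork(P0) -> P1. 2 ppages; refcounts: pp0:2 pp1:2
Op 2: write(P0, v1, 164). refcount(pp1)=2>1 -> COPY to pp2. 3 ppages; refcounts: pp0:2 pp1:1 pp2:1
Op 3: write(P1, v1, 188). refcount(pp1)=1 -> write in place. 3 ppages; refcounts: pp0:2 pp1:1 pp2:1
Op 4: write(P1, v0, 193). refcount(pp0)=2>1 -> COPY to pp3. 4 ppages; refcounts: pp0:1 pp1:1 pp2:1 pp3:1
Op 5: fork(P0) -> P2. 4 ppages; refcounts: pp0:2 pp1:1 pp2:2 pp3:1
Op 6: fork(P1) -> P3. 4 ppages; refcounts: pp0:2 pp1:2 pp2:2 pp3:2
Op 7: read(P3, v1) -> 188. No state change.
Op 8: write(P3, v1, 173). refcount(pp1)=2>1 -> COPY to pp4. 5 ppages; refcounts: pp0:2 pp1:1 pp2:2 pp3:2 pp4:1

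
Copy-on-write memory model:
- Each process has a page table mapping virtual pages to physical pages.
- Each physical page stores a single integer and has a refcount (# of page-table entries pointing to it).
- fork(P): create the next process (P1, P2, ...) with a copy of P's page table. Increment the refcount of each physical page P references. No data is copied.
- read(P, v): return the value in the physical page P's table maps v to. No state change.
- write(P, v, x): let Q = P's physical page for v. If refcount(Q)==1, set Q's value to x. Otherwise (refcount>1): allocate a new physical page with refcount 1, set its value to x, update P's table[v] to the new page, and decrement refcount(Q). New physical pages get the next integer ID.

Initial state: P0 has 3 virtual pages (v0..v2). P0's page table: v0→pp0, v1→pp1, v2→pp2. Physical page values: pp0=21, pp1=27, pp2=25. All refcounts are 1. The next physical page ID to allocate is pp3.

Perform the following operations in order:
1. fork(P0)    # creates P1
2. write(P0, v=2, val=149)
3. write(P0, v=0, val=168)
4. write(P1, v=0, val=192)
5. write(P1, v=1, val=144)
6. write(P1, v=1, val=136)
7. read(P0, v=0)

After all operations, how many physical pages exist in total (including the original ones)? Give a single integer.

Answer: 6

Derivation:
Op 1: fork(P0) -> P1. 3 ppages; refcounts: pp0:2 pp1:2 pp2:2
Op 2: write(P0, v2, 149). refcount(pp2)=2>1 -> COPY to pp3. 4 ppages; refcounts: pp0:2 pp1:2 pp2:1 pp3:1
Op 3: write(P0, v0, 168). refcount(pp0)=2>1 -> COPY to pp4. 5 ppages; refcounts: pp0:1 pp1:2 pp2:1 pp3:1 pp4:1
Op 4: write(P1, v0, 192). refcount(pp0)=1 -> write in place. 5 ppages; refcounts: pp0:1 pp1:2 pp2:1 pp3:1 pp4:1
Op 5: write(P1, v1, 144). refcount(pp1)=2>1 -> COPY to pp5. 6 ppages; refcounts: pp0:1 pp1:1 pp2:1 pp3:1 pp4:1 pp5:1
Op 6: write(P1, v1, 136). refcount(pp5)=1 -> write in place. 6 ppages; refcounts: pp0:1 pp1:1 pp2:1 pp3:1 pp4:1 pp5:1
Op 7: read(P0, v0) -> 168. No state change.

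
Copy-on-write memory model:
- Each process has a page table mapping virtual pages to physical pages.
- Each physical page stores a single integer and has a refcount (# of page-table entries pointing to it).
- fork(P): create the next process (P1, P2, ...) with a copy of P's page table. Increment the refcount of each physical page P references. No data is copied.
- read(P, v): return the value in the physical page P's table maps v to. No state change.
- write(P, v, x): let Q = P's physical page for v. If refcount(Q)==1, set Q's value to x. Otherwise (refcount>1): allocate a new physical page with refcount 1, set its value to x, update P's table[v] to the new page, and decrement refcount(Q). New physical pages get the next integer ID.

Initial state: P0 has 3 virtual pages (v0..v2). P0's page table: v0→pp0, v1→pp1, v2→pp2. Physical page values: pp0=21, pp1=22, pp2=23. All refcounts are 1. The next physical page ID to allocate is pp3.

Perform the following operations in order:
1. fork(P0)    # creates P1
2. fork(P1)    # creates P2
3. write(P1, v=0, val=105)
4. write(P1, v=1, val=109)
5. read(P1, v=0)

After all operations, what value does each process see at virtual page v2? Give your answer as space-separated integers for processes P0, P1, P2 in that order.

Answer: 23 23 23

Derivation:
Op 1: fork(P0) -> P1. 3 ppages; refcounts: pp0:2 pp1:2 pp2:2
Op 2: fork(P1) -> P2. 3 ppages; refcounts: pp0:3 pp1:3 pp2:3
Op 3: write(P1, v0, 105). refcount(pp0)=3>1 -> COPY to pp3. 4 ppages; refcounts: pp0:2 pp1:3 pp2:3 pp3:1
Op 4: write(P1, v1, 109). refcount(pp1)=3>1 -> COPY to pp4. 5 ppages; refcounts: pp0:2 pp1:2 pp2:3 pp3:1 pp4:1
Op 5: read(P1, v0) -> 105. No state change.
P0: v2 -> pp2 = 23
P1: v2 -> pp2 = 23
P2: v2 -> pp2 = 23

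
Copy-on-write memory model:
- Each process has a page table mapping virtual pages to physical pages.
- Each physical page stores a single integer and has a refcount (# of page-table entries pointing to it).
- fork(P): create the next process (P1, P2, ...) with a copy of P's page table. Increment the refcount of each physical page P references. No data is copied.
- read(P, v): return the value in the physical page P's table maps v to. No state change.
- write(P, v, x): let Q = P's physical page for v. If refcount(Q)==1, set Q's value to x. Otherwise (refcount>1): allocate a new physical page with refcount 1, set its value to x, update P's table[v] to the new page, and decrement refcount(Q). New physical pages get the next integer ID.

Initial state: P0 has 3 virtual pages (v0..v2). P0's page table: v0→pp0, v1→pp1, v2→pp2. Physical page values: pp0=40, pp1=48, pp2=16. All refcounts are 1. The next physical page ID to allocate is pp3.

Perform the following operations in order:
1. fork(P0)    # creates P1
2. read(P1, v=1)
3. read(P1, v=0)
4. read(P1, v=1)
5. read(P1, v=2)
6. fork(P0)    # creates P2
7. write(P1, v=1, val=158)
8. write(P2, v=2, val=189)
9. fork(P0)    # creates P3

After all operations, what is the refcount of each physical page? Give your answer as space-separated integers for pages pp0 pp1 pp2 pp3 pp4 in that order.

Op 1: fork(P0) -> P1. 3 ppages; refcounts: pp0:2 pp1:2 pp2:2
Op 2: read(P1, v1) -> 48. No state change.
Op 3: read(P1, v0) -> 40. No state change.
Op 4: read(P1, v1) -> 48. No state change.
Op 5: read(P1, v2) -> 16. No state change.
Op 6: fork(P0) -> P2. 3 ppages; refcounts: pp0:3 pp1:3 pp2:3
Op 7: write(P1, v1, 158). refcount(pp1)=3>1 -> COPY to pp3. 4 ppages; refcounts: pp0:3 pp1:2 pp2:3 pp3:1
Op 8: write(P2, v2, 189). refcount(pp2)=3>1 -> COPY to pp4. 5 ppages; refcounts: pp0:3 pp1:2 pp2:2 pp3:1 pp4:1
Op 9: fork(P0) -> P3. 5 ppages; refcounts: pp0:4 pp1:3 pp2:3 pp3:1 pp4:1

Answer: 4 3 3 1 1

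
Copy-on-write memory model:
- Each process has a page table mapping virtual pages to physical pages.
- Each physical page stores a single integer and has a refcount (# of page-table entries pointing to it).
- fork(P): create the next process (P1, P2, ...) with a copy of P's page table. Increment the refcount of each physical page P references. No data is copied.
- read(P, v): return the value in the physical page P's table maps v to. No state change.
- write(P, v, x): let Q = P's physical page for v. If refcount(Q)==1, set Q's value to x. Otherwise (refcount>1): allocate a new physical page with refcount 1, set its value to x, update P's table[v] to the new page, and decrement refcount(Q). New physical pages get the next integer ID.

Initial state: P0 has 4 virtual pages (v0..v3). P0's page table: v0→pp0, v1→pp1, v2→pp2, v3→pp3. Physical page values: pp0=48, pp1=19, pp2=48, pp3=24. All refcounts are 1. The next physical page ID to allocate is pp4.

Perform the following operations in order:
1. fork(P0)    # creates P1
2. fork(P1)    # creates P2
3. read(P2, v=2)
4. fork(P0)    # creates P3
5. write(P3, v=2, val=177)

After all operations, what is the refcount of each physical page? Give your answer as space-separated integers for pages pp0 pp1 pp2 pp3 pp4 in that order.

Answer: 4 4 3 4 1

Derivation:
Op 1: fork(P0) -> P1. 4 ppages; refcounts: pp0:2 pp1:2 pp2:2 pp3:2
Op 2: fork(P1) -> P2. 4 ppages; refcounts: pp0:3 pp1:3 pp2:3 pp3:3
Op 3: read(P2, v2) -> 48. No state change.
Op 4: fork(P0) -> P3. 4 ppages; refcounts: pp0:4 pp1:4 pp2:4 pp3:4
Op 5: write(P3, v2, 177). refcount(pp2)=4>1 -> COPY to pp4. 5 ppages; refcounts: pp0:4 pp1:4 pp2:3 pp3:4 pp4:1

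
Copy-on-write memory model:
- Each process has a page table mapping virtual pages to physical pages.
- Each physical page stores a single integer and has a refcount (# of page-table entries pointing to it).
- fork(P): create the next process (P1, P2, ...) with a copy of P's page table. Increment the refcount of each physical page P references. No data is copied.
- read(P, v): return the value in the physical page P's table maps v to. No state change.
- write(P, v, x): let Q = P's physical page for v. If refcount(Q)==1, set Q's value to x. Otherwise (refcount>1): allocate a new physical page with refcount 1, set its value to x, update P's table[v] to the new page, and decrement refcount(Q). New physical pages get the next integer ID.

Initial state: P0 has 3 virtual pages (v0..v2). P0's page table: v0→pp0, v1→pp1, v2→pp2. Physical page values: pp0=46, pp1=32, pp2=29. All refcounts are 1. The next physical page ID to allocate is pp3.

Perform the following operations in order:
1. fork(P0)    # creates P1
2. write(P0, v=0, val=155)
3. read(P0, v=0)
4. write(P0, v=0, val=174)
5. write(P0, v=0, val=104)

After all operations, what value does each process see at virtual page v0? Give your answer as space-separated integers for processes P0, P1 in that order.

Answer: 104 46

Derivation:
Op 1: fork(P0) -> P1. 3 ppages; refcounts: pp0:2 pp1:2 pp2:2
Op 2: write(P0, v0, 155). refcount(pp0)=2>1 -> COPY to pp3. 4 ppages; refcounts: pp0:1 pp1:2 pp2:2 pp3:1
Op 3: read(P0, v0) -> 155. No state change.
Op 4: write(P0, v0, 174). refcount(pp3)=1 -> write in place. 4 ppages; refcounts: pp0:1 pp1:2 pp2:2 pp3:1
Op 5: write(P0, v0, 104). refcount(pp3)=1 -> write in place. 4 ppages; refcounts: pp0:1 pp1:2 pp2:2 pp3:1
P0: v0 -> pp3 = 104
P1: v0 -> pp0 = 46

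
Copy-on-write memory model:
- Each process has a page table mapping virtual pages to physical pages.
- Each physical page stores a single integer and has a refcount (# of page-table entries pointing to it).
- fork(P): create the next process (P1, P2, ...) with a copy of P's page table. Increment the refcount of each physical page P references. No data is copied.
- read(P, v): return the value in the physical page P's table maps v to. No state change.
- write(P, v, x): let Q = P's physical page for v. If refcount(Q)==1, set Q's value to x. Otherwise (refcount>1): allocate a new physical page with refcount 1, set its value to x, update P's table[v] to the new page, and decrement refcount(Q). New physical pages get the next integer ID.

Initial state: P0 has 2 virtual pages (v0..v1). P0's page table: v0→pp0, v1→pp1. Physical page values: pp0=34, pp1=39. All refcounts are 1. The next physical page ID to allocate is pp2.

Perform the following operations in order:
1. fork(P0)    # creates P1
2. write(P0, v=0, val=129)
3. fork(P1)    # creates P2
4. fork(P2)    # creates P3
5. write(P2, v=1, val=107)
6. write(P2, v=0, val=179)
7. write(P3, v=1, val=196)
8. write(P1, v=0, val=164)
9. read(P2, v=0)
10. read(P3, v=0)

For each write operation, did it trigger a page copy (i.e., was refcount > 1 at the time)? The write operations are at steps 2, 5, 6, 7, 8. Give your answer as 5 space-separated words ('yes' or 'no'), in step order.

Op 1: fork(P0) -> P1. 2 ppages; refcounts: pp0:2 pp1:2
Op 2: write(P0, v0, 129). refcount(pp0)=2>1 -> COPY to pp2. 3 ppages; refcounts: pp0:1 pp1:2 pp2:1
Op 3: fork(P1) -> P2. 3 ppages; refcounts: pp0:2 pp1:3 pp2:1
Op 4: fork(P2) -> P3. 3 ppages; refcounts: pp0:3 pp1:4 pp2:1
Op 5: write(P2, v1, 107). refcount(pp1)=4>1 -> COPY to pp3. 4 ppages; refcounts: pp0:3 pp1:3 pp2:1 pp3:1
Op 6: write(P2, v0, 179). refcount(pp0)=3>1 -> COPY to pp4. 5 ppages; refcounts: pp0:2 pp1:3 pp2:1 pp3:1 pp4:1
Op 7: write(P3, v1, 196). refcount(pp1)=3>1 -> COPY to pp5. 6 ppages; refcounts: pp0:2 pp1:2 pp2:1 pp3:1 pp4:1 pp5:1
Op 8: write(P1, v0, 164). refcount(pp0)=2>1 -> COPY to pp6. 7 ppages; refcounts: pp0:1 pp1:2 pp2:1 pp3:1 pp4:1 pp5:1 pp6:1
Op 9: read(P2, v0) -> 179. No state change.
Op 10: read(P3, v0) -> 34. No state change.

yes yes yes yes yes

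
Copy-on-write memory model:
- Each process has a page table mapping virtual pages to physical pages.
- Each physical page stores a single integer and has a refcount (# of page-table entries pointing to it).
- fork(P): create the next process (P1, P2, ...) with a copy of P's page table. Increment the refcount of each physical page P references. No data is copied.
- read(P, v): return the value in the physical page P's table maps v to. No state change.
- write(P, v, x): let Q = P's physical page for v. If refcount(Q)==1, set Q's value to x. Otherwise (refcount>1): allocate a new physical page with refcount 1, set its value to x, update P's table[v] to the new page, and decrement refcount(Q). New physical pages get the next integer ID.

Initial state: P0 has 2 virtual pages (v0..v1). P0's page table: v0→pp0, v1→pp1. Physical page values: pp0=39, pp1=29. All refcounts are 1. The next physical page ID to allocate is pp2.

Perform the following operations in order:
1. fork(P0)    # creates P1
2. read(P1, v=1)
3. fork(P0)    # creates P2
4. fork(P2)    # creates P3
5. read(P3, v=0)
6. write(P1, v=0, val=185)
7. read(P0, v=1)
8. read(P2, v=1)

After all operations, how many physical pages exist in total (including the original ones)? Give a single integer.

Answer: 3

Derivation:
Op 1: fork(P0) -> P1. 2 ppages; refcounts: pp0:2 pp1:2
Op 2: read(P1, v1) -> 29. No state change.
Op 3: fork(P0) -> P2. 2 ppages; refcounts: pp0:3 pp1:3
Op 4: fork(P2) -> P3. 2 ppages; refcounts: pp0:4 pp1:4
Op 5: read(P3, v0) -> 39. No state change.
Op 6: write(P1, v0, 185). refcount(pp0)=4>1 -> COPY to pp2. 3 ppages; refcounts: pp0:3 pp1:4 pp2:1
Op 7: read(P0, v1) -> 29. No state change.
Op 8: read(P2, v1) -> 29. No state change.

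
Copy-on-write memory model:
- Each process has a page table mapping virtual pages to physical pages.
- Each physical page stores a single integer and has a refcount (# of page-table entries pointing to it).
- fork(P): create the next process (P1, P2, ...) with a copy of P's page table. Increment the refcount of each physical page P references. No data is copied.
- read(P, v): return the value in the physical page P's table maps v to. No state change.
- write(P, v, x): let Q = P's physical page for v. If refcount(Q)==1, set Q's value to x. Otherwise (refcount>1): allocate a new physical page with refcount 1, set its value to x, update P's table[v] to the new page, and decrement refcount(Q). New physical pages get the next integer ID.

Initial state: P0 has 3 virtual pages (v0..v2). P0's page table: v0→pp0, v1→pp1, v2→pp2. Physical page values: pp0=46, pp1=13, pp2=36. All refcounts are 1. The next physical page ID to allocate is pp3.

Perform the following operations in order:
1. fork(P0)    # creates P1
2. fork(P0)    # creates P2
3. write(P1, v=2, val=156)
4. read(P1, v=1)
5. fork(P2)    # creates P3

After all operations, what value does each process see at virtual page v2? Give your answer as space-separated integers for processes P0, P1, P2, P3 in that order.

Answer: 36 156 36 36

Derivation:
Op 1: fork(P0) -> P1. 3 ppages; refcounts: pp0:2 pp1:2 pp2:2
Op 2: fork(P0) -> P2. 3 ppages; refcounts: pp0:3 pp1:3 pp2:3
Op 3: write(P1, v2, 156). refcount(pp2)=3>1 -> COPY to pp3. 4 ppages; refcounts: pp0:3 pp1:3 pp2:2 pp3:1
Op 4: read(P1, v1) -> 13. No state change.
Op 5: fork(P2) -> P3. 4 ppages; refcounts: pp0:4 pp1:4 pp2:3 pp3:1
P0: v2 -> pp2 = 36
P1: v2 -> pp3 = 156
P2: v2 -> pp2 = 36
P3: v2 -> pp2 = 36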